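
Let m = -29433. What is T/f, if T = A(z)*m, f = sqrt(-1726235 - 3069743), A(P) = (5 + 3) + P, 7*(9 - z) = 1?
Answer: 1736547*I*sqrt(4795978)/16785923 ≈ 226.56*I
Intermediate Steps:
z = 62/7 (z = 9 - 1/7*1 = 9 - 1/7 = 62/7 ≈ 8.8571)
A(P) = 8 + P
f = I*sqrt(4795978) (f = sqrt(-4795978) = I*sqrt(4795978) ≈ 2190.0*I)
T = -3473094/7 (T = (8 + 62/7)*(-29433) = (118/7)*(-29433) = -3473094/7 ≈ -4.9616e+5)
T/f = -3473094*(-I*sqrt(4795978)/4795978)/7 = -(-1736547)*I*sqrt(4795978)/16785923 = 1736547*I*sqrt(4795978)/16785923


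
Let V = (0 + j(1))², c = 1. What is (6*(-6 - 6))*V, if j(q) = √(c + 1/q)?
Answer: -144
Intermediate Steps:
j(q) = √(1 + 1/q)
V = 2 (V = (0 + √((1 + 1)/1))² = (0 + √(1*2))² = (0 + √2)² = (√2)² = 2)
(6*(-6 - 6))*V = (6*(-6 - 6))*2 = (6*(-12))*2 = -72*2 = -144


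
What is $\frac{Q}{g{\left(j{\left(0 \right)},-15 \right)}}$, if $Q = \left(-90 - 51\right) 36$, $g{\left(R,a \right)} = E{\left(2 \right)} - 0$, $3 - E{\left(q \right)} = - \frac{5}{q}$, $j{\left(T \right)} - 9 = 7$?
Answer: $- \frac{10152}{11} \approx -922.91$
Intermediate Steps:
$j{\left(T \right)} = 16$ ($j{\left(T \right)} = 9 + 7 = 16$)
$E{\left(q \right)} = 3 + \frac{5}{q}$ ($E{\left(q \right)} = 3 - - \frac{5}{q} = 3 + \frac{5}{q}$)
$g{\left(R,a \right)} = \frac{11}{2}$ ($g{\left(R,a \right)} = \left(3 + \frac{5}{2}\right) - 0 = \left(3 + 5 \cdot \frac{1}{2}\right) + 0 = \left(3 + \frac{5}{2}\right) + 0 = \frac{11}{2} + 0 = \frac{11}{2}$)
$Q = -5076$ ($Q = \left(-141\right) 36 = -5076$)
$\frac{Q}{g{\left(j{\left(0 \right)},-15 \right)}} = - \frac{5076}{\frac{11}{2}} = \left(-5076\right) \frac{2}{11} = - \frac{10152}{11}$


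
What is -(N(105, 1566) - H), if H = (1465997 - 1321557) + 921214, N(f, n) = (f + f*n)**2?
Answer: -27070700571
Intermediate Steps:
H = 1065654 (H = 144440 + 921214 = 1065654)
-(N(105, 1566) - H) = -(105**2*(1 + 1566)**2 - 1*1065654) = -(11025*1567**2 - 1065654) = -(11025*2455489 - 1065654) = -(27071766225 - 1065654) = -1*27070700571 = -27070700571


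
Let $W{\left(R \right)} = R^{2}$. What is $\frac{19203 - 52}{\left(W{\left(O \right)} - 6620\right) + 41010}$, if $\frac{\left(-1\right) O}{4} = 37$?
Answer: $\frac{19151}{56294} \approx 0.3402$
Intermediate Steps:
$O = -148$ ($O = \left(-4\right) 37 = -148$)
$\frac{19203 - 52}{\left(W{\left(O \right)} - 6620\right) + 41010} = \frac{19203 - 52}{\left(\left(-148\right)^{2} - 6620\right) + 41010} = \frac{19151}{\left(21904 - 6620\right) + 41010} = \frac{19151}{15284 + 41010} = \frac{19151}{56294}$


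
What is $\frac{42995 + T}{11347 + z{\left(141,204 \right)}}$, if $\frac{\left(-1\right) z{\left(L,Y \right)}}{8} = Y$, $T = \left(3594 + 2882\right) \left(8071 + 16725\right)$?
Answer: $\frac{160621891}{9715} \approx 16533.0$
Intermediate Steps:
$T = 160578896$ ($T = 6476 \cdot 24796 = 160578896$)
$z{\left(L,Y \right)} = - 8 Y$
$\frac{42995 + T}{11347 + z{\left(141,204 \right)}} = \frac{42995 + 160578896}{11347 - 1632} = \frac{160621891}{11347 - 1632} = \frac{160621891}{9715}$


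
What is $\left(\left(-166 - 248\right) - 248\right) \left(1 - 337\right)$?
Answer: $222432$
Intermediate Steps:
$\left(\left(-166 - 248\right) - 248\right) \left(1 - 337\right) = \left(-414 - 248\right) \left(-336\right) = \left(-662\right) \left(-336\right) = 222432$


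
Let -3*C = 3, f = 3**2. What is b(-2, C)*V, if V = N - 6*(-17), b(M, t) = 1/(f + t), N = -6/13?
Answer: 165/13 ≈ 12.692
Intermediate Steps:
f = 9
C = -1 (C = -1/3*3 = -1)
N = -6/13 (N = -6*1/13 = -6/13 ≈ -0.46154)
b(M, t) = 1/(9 + t)
V = 1320/13 (V = -6/13 - 6*(-17) = -6/13 + 102 = 1320/13 ≈ 101.54)
b(-2, C)*V = (1320/13)/(9 - 1) = (1320/13)/8 = (1/8)*(1320/13) = 165/13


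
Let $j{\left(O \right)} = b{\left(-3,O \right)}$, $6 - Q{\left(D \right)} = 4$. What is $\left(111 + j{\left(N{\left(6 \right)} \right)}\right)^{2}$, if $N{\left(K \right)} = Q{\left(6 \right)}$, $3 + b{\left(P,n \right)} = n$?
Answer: $12100$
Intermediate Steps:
$b{\left(P,n \right)} = -3 + n$
$Q{\left(D \right)} = 2$ ($Q{\left(D \right)} = 6 - 4 = 2$)
$N{\left(K \right)} = 2$
$j{\left(O \right)} = -3 + O$
$\left(111 + j{\left(N{\left(6 \right)} \right)}\right)^{2} = \left(111 + \left(-3 + 2\right)\right)^{2} = \left(111 - 1\right)^{2} = 110^{2} = 12100$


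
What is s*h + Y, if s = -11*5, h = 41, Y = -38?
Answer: -2293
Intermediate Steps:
s = -55
s*h + Y = -55*41 - 38 = -2255 - 38 = -2293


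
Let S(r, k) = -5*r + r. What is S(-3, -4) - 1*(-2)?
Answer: 14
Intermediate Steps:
S(r, k) = -4*r
S(-3, -4) - 1*(-2) = -4*(-3) - 1*(-2) = 12 + 2 = 14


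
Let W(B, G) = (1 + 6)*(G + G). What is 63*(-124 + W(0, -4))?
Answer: -11340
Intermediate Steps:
W(B, G) = 14*G (W(B, G) = 7*(2*G) = 14*G)
63*(-124 + W(0, -4)) = 63*(-124 + 14*(-4)) = 63*(-124 - 56) = 63*(-180) = -11340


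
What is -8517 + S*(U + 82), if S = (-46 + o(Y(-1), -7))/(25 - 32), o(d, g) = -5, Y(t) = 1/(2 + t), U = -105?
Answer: -60792/7 ≈ -8684.6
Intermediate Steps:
S = 51/7 (S = (-46 - 5)/(25 - 32) = -51/(-7) = -51*(-1/7) = 51/7 ≈ 7.2857)
-8517 + S*(U + 82) = -8517 + 51*(-105 + 82)/7 = -8517 + (51/7)*(-23) = -8517 - 1173/7 = -60792/7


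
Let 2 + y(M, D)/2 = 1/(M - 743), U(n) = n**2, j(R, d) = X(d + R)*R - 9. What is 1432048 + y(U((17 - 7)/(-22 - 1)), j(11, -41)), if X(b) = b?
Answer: 562717392610/392947 ≈ 1.4320e+6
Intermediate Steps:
j(R, d) = -9 + R*(R + d) (j(R, d) = (d + R)*R - 9 = (R + d)*R - 9 = R*(R + d) - 9 = -9 + R*(R + d))
y(M, D) = -4 + 2/(-743 + M) (y(M, D) = -4 + 2/(M - 743) = -4 + 2/(-743 + M))
1432048 + y(U((17 - 7)/(-22 - 1)), j(11, -41)) = 1432048 + 2*(1487 - 2*(17 - 7)**2/(-22 - 1)**2)/(-743 + ((17 - 7)/(-22 - 1))**2) = 1432048 + 2*(1487 - 2*(10/(-23))**2)/(-743 + (10/(-23))**2) = 1432048 + 2*(1487 - 2*(10*(-1/23))**2)/(-743 + (10*(-1/23))**2) = 1432048 + 2*(1487 - 2*(-10/23)**2)/(-743 + (-10/23)**2) = 1432048 + 2*(1487 - 2*100/529)/(-743 + 100/529) = 1432048 + 2*(1487 - 200/529)/(-392947/529) = 1432048 + 2*(-529/392947)*(786423/529) = 1432048 - 1572846/392947 = 562717392610/392947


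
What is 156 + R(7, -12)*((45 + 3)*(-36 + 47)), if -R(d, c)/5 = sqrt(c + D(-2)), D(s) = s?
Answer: 156 - 2640*I*sqrt(14) ≈ 156.0 - 9878.0*I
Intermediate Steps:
R(d, c) = -5*sqrt(-2 + c) (R(d, c) = -5*sqrt(c - 2) = -5*sqrt(-2 + c))
156 + R(7, -12)*((45 + 3)*(-36 + 47)) = 156 + (-5*sqrt(-2 - 12))*((45 + 3)*(-36 + 47)) = 156 + (-5*I*sqrt(14))*(48*11) = 156 - 5*I*sqrt(14)*528 = 156 - 2640*I*sqrt(14)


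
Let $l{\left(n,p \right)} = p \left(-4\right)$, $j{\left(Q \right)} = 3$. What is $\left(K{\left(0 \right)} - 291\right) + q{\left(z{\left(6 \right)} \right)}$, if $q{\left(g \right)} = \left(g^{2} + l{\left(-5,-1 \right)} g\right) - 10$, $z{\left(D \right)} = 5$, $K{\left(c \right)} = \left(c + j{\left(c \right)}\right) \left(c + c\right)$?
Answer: $-256$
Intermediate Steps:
$K{\left(c \right)} = 2 c \left(3 + c\right)$ ($K{\left(c \right)} = \left(c + 3\right) \left(c + c\right) = \left(3 + c\right) 2 c = 2 c \left(3 + c\right)$)
$l{\left(n,p \right)} = - 4 p$
$q{\left(g \right)} = -10 + g^{2} + 4 g$ ($q{\left(g \right)} = \left(g^{2} + \left(-4\right) \left(-1\right) g\right) - 10 = \left(g^{2} + 4 g\right) - 10 = -10 + g^{2} + 4 g$)
$\left(K{\left(0 \right)} - 291\right) + q{\left(z{\left(6 \right)} \right)} = \left(2 \cdot 0 \left(3 + 0\right) - 291\right) + \left(-10 + 5^{2} + 4 \cdot 5\right) = \left(2 \cdot 0 \cdot 3 - 291\right) + \left(-10 + 25 + 20\right) = \left(0 - 291\right) + 35 = -291 + 35 = -256$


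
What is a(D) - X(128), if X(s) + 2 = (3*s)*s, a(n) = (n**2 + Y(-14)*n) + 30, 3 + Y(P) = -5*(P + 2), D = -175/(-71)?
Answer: -246875070/5041 ≈ -48973.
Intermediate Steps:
D = 175/71 (D = -175*(-1/71) = 175/71 ≈ 2.4648)
Y(P) = -13 - 5*P (Y(P) = -3 - 5*(P + 2) = -3 - 5*(2 + P) = -3 + (-10 - 5*P) = -13 - 5*P)
a(n) = 30 + n**2 + 57*n (a(n) = (n**2 + (-13 - 5*(-14))*n) + 30 = (n**2 + (-13 + 70)*n) + 30 = (n**2 + 57*n) + 30 = 30 + n**2 + 57*n)
X(s) = -2 + 3*s**2 (X(s) = -2 + (3*s)*s = -2 + 3*s**2)
a(D) - X(128) = (30 + (175/71)**2 + 57*(175/71)) - (-2 + 3*128**2) = (30 + 30625/5041 + 9975/71) - (-2 + 3*16384) = 890080/5041 - (-2 + 49152) = 890080/5041 - 1*49150 = 890080/5041 - 49150 = -246875070/5041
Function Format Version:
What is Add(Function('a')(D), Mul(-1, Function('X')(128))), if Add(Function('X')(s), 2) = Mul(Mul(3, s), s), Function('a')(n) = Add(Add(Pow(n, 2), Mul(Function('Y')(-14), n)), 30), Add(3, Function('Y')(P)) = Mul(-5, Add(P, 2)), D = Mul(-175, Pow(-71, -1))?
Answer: Rational(-246875070, 5041) ≈ -48973.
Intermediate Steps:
D = Rational(175, 71) (D = Mul(-175, Rational(-1, 71)) = Rational(175, 71) ≈ 2.4648)
Function('Y')(P) = Add(-13, Mul(-5, P)) (Function('Y')(P) = Add(-3, Mul(-5, Add(P, 2))) = Add(-3, Mul(-5, Add(2, P))) = Add(-3, Add(-10, Mul(-5, P))) = Add(-13, Mul(-5, P)))
Function('a')(n) = Add(30, Pow(n, 2), Mul(57, n)) (Function('a')(n) = Add(Add(Pow(n, 2), Mul(Add(-13, Mul(-5, -14)), n)), 30) = Add(Add(Pow(n, 2), Mul(Add(-13, 70), n)), 30) = Add(Add(Pow(n, 2), Mul(57, n)), 30) = Add(30, Pow(n, 2), Mul(57, n)))
Function('X')(s) = Add(-2, Mul(3, Pow(s, 2))) (Function('X')(s) = Add(-2, Mul(Mul(3, s), s)) = Add(-2, Mul(3, Pow(s, 2))))
Add(Function('a')(D), Mul(-1, Function('X')(128))) = Add(Add(30, Pow(Rational(175, 71), 2), Mul(57, Rational(175, 71))), Mul(-1, Add(-2, Mul(3, Pow(128, 2))))) = Add(Add(30, Rational(30625, 5041), Rational(9975, 71)), Mul(-1, Add(-2, Mul(3, 16384)))) = Add(Rational(890080, 5041), Mul(-1, Add(-2, 49152))) = Add(Rational(890080, 5041), Mul(-1, 49150)) = Add(Rational(890080, 5041), -49150) = Rational(-246875070, 5041)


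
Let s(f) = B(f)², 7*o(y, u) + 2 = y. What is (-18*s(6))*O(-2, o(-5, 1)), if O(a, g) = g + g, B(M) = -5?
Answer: 900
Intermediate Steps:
o(y, u) = -2/7 + y/7
O(a, g) = 2*g
s(f) = 25 (s(f) = (-5)² = 25)
(-18*s(6))*O(-2, o(-5, 1)) = (-18*25)*(2*(-2/7 + (⅐)*(-5))) = -900*(-2/7 - 5/7) = -900*(-1) = -450*(-2) = 900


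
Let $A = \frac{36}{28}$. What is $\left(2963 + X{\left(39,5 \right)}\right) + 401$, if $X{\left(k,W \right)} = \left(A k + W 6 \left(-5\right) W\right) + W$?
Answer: $\frac{18684}{7} \approx 2669.1$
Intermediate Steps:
$A = \frac{9}{7}$ ($A = 36 \cdot \frac{1}{28} = \frac{9}{7} \approx 1.2857$)
$X{\left(k,W \right)} = W - 30 W^{2} + \frac{9 k}{7}$ ($X{\left(k,W \right)} = \left(\frac{9 k}{7} + W 6 \left(-5\right) W\right) + W = \left(\frac{9 k}{7} + 6 W \left(-5\right) W\right) + W = \left(\frac{9 k}{7} + - 30 W W\right) + W = \left(\frac{9 k}{7} - 30 W^{2}\right) + W = \left(- 30 W^{2} + \frac{9 k}{7}\right) + W = W - 30 W^{2} + \frac{9 k}{7}$)
$\left(2963 + X{\left(39,5 \right)}\right) + 401 = \left(2963 + \left(5 - 30 \cdot 5^{2} + \frac{9}{7} \cdot 39\right)\right) + 401 = \left(2963 + \left(5 - 750 + \frac{351}{7}\right)\right) + 401 = \left(2963 - \frac{4864}{7}\right) + 401 = \frac{15877}{7} + 401 = \frac{18684}{7}$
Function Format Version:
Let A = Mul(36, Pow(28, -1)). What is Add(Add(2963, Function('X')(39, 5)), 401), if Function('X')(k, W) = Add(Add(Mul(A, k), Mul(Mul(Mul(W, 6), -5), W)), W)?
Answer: Rational(18684, 7) ≈ 2669.1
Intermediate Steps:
A = Rational(9, 7) (A = Mul(36, Rational(1, 28)) = Rational(9, 7) ≈ 1.2857)
Function('X')(k, W) = Add(W, Mul(-30, Pow(W, 2)), Mul(Rational(9, 7), k)) (Function('X')(k, W) = Add(Add(Mul(Rational(9, 7), k), Mul(Mul(Mul(W, 6), -5), W)), W) = Add(Add(Mul(Rational(9, 7), k), Mul(Mul(Mul(6, W), -5), W)), W) = Add(Add(Mul(Rational(9, 7), k), Mul(Mul(-30, W), W)), W) = Add(Add(Mul(Rational(9, 7), k), Mul(-30, Pow(W, 2))), W) = Add(Add(Mul(-30, Pow(W, 2)), Mul(Rational(9, 7), k)), W) = Add(W, Mul(-30, Pow(W, 2)), Mul(Rational(9, 7), k)))
Add(Add(2963, Function('X')(39, 5)), 401) = Add(Add(2963, Add(5, Mul(-30, Pow(5, 2)), Mul(Rational(9, 7), 39))), 401) = Add(Add(2963, Add(5, Mul(-30, 25), Rational(351, 7))), 401) = Add(Add(2963, Add(5, -750, Rational(351, 7))), 401) = Add(Add(2963, Rational(-4864, 7)), 401) = Add(Rational(15877, 7), 401) = Rational(18684, 7)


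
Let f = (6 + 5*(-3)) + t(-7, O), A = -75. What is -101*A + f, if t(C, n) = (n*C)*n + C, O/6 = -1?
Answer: 7307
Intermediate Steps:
O = -6 (O = 6*(-1) = -6)
t(C, n) = C + C*n² (t(C, n) = (C*n)*n + C = C*n² + C = C + C*n²)
f = -268 (f = (6 + 5*(-3)) - 7*(1 + (-6)²) = (6 - 15) - 7*(1 + 36) = -9 - 7*37 = -9 - 259 = -268)
-101*A + f = -101*(-75) - 268 = 7575 - 268 = 7307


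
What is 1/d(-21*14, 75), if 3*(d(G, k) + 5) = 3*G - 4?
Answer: -3/901 ≈ -0.0033296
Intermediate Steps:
d(G, k) = -19/3 + G (d(G, k) = -5 + (3*G - 4)/3 = -5 + (-4 + 3*G)/3 = -5 + (-4/3 + G) = -19/3 + G)
1/d(-21*14, 75) = 1/(-19/3 - 21*14) = 1/(-19/3 - 294) = 1/(-901/3) = -3/901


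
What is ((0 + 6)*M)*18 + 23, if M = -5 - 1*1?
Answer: -625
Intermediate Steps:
M = -6 (M = -5 - 1 = -6)
((0 + 6)*M)*18 + 23 = ((0 + 6)*(-6))*18 + 23 = (6*(-6))*18 + 23 = -36*18 + 23 = -648 + 23 = -625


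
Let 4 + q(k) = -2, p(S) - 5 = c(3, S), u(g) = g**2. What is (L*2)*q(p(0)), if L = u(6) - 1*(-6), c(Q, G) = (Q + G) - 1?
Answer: -504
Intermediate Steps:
c(Q, G) = -1 + G + Q (c(Q, G) = (G + Q) - 1 = -1 + G + Q)
p(S) = 7 + S (p(S) = 5 + (-1 + S + 3) = 5 + (2 + S) = 7 + S)
q(k) = -6 (q(k) = -4 - 2 = -6)
L = 42 (L = 6**2 - 1*(-6) = 36 + 6 = 42)
(L*2)*q(p(0)) = (42*2)*(-6) = 84*(-6) = -504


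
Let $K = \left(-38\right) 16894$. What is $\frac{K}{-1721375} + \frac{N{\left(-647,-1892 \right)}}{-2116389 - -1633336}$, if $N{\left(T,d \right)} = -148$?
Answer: $\frac{310361264016}{831515357875} \approx 0.37325$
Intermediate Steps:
$K = -641972$
$\frac{K}{-1721375} + \frac{N{\left(-647,-1892 \right)}}{-2116389 - -1633336} = - \frac{641972}{-1721375} - \frac{148}{-2116389 - -1633336} = \left(-641972\right) \left(- \frac{1}{1721375}\right) - \frac{148}{-2116389 + 1633336} = \frac{641972}{1721375} - \frac{148}{-483053} = \frac{641972}{1721375} - - \frac{148}{483053} = \frac{641972}{1721375} + \frac{148}{483053} = \frac{310361264016}{831515357875}$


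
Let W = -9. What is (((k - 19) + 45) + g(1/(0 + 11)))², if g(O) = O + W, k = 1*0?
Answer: 35344/121 ≈ 292.10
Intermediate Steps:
k = 0
g(O) = -9 + O (g(O) = O - 9 = -9 + O)
(((k - 19) + 45) + g(1/(0 + 11)))² = (((0 - 19) + 45) + (-9 + 1/(0 + 11)))² = ((-19 + 45) + (-9 + 1/11))² = (26 + (-9 + 1/11))² = (26 - 98/11)² = (188/11)² = 35344/121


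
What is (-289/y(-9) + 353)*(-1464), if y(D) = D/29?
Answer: -5640304/3 ≈ -1.8801e+6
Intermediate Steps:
y(D) = D/29 (y(D) = D*(1/29) = D/29)
(-289/y(-9) + 353)*(-1464) = (-289/((1/29)*(-9)) + 353)*(-1464) = (-289/(-9/29) + 353)*(-1464) = (-289*(-29/9) + 353)*(-1464) = (8381/9 + 353)*(-1464) = (11558/9)*(-1464) = -5640304/3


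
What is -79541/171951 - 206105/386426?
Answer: -66176671321/66446337126 ≈ -0.99594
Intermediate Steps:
-79541/171951 - 206105/386426 = -66176671321/66446337126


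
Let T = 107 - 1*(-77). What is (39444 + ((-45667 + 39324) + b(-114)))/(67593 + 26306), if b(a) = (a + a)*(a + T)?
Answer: 17141/93899 ≈ 0.18255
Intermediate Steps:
T = 184 (T = 107 + 77 = 184)
b(a) = 2*a*(184 + a) (b(a) = (a + a)*(a + 184) = (2*a)*(184 + a) = 2*a*(184 + a))
(39444 + ((-45667 + 39324) + b(-114)))/(67593 + 26306) = (39444 + ((-45667 + 39324) + 2*(-114)*(184 - 114)))/(67593 + 26306) = (39444 + (-6343 + 2*(-114)*70))/93899 = (39444 + (-6343 - 15960))*(1/93899) = (39444 - 22303)*(1/93899) = 17141*(1/93899) = 17141/93899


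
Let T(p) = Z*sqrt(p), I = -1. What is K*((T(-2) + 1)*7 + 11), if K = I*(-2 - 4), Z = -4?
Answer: 108 - 168*I*sqrt(2) ≈ 108.0 - 237.59*I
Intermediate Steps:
T(p) = -4*sqrt(p)
K = 6 (K = -(-2 - 4) = -1*(-6) = 6)
K*((T(-2) + 1)*7 + 11) = 6*((-4*I*sqrt(2) + 1)*7 + 11) = 6*((1 - 4*I*sqrt(2))*7 + 11) = 6*((7 - 28*I*sqrt(2)) + 11) = 6*(18 - 28*I*sqrt(2)) = 108 - 168*I*sqrt(2)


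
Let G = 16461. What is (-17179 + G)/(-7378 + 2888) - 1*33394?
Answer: -74969171/2245 ≈ -33394.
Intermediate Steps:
(-17179 + G)/(-7378 + 2888) - 1*33394 = (-17179 + 16461)/(-7378 + 2888) - 1*33394 = -718/(-4490) - 33394 = -718*(-1/4490) - 33394 = 359/2245 - 33394 = -74969171/2245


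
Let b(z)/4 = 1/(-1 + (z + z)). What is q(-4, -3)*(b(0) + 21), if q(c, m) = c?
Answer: -68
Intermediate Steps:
b(z) = 4/(-1 + 2*z) (b(z) = 4/(-1 + (z + z)) = 4/(-1 + 2*z))
q(-4, -3)*(b(0) + 21) = -4*(4/(-1 + 2*0) + 21) = -4*(4/(-1 + 0) + 21) = -4*(4/(-1) + 21) = -4*(4*(-1) + 21) = -4*(-4 + 21) = -4*17 = -68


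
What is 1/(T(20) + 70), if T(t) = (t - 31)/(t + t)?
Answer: 40/2789 ≈ 0.014342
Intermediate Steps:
T(t) = (-31 + t)/(2*t) (T(t) = (-31 + t)/((2*t)) = (-31 + t)*(1/(2*t)) = (-31 + t)/(2*t))
1/(T(20) + 70) = 1/((½)*(-31 + 20)/20 + 70) = 1/((½)*(1/20)*(-11) + 70) = 1/(-11/40 + 70) = 1/(2789/40) = 40/2789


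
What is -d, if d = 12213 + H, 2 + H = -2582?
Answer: -9629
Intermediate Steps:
H = -2584 (H = -2 - 2582 = -2584)
d = 9629 (d = 12213 - 2584 = 9629)
-d = -1*9629 = -9629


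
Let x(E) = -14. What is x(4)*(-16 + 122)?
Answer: -1484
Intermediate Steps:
x(4)*(-16 + 122) = -14*(-16 + 122) = -14*106 = -1484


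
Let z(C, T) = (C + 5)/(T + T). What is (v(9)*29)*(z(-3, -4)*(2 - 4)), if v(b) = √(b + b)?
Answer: 87*√2/2 ≈ 61.518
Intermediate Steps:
z(C, T) = (5 + C)/(2*T) (z(C, T) = (5 + C)/((2*T)) = (5 + C)*(1/(2*T)) = (5 + C)/(2*T))
v(b) = √2*√b (v(b) = √(2*b) = √2*√b)
(v(9)*29)*(z(-3, -4)*(2 - 4)) = ((√2*√9)*29)*(((½)*(5 - 3)/(-4))*(2 - 4)) = ((√2*3)*29)*(((½)*(-¼)*2)*(-2)) = ((3*√2)*29)*(-¼*(-2)) = (87*√2)*(½) = 87*√2/2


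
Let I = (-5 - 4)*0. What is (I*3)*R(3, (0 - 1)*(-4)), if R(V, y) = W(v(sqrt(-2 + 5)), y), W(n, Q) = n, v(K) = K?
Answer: 0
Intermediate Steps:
I = 0 (I = -9*0 = 0)
R(V, y) = sqrt(3) (R(V, y) = sqrt(-2 + 5) = sqrt(3))
(I*3)*R(3, (0 - 1)*(-4)) = (0*3)*sqrt(3) = 0*sqrt(3) = 0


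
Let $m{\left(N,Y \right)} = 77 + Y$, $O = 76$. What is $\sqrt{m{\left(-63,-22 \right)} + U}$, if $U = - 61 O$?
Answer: $3 i \sqrt{509} \approx 67.683 i$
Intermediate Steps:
$U = -4636$ ($U = \left(-61\right) 76 = -4636$)
$\sqrt{m{\left(-63,-22 \right)} + U} = \sqrt{\left(77 - 22\right) - 4636} = \sqrt{55 - 4636} = \sqrt{-4581} = 3 i \sqrt{509}$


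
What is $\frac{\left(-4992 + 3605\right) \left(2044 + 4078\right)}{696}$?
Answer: $- \frac{4245607}{348} \approx -12200.0$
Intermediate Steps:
$\frac{\left(-4992 + 3605\right) \left(2044 + 4078\right)}{696} = \left(-1387\right) 6122 \cdot \frac{1}{696} = \left(-8491214\right) \frac{1}{696} = - \frac{4245607}{348}$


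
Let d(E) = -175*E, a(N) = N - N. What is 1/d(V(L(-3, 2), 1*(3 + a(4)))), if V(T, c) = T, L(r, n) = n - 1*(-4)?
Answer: -1/1050 ≈ -0.00095238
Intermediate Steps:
L(r, n) = 4 + n (L(r, n) = n + 4 = 4 + n)
a(N) = 0
1/d(V(L(-3, 2), 1*(3 + a(4)))) = 1/(-175*(4 + 2)) = 1/(-175*6) = 1/(-1050) = -1/1050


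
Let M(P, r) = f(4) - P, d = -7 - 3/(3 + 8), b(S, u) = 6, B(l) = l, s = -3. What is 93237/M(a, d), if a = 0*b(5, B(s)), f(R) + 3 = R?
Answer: 93237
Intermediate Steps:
f(R) = -3 + R
d = -80/11 (d = -7 - 3/11 = -80/11 ≈ -7.2727)
a = 0 (a = 0*6 = 0)
M(P, r) = 1 - P (M(P, r) = (-3 + 4) - P = 1 - P)
93237/M(a, d) = 93237/(1 - 1*0) = 93237/(1 + 0) = 93237/1 = 93237*1 = 93237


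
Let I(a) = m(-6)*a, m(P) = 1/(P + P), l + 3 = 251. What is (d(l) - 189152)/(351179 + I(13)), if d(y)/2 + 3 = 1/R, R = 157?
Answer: -356373648/661619195 ≈ -0.53864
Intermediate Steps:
l = 248 (l = -3 + 251 = 248)
m(P) = 1/(2*P)
I(a) = -a/12 (I(a) = ((1/2)/(-6))*a = ((1/2)*(-1/6))*a = -a/12)
d(y) = -940/157 (d(y) = -6 + 2/157 = -940/157)
(d(l) - 189152)/(351179 + I(13)) = (-940/157 - 189152)/(351179 - 1/12*13) = -29697804/(157*(351179 - 13/12)) = -29697804/(157*4214135/12) = -29697804/157*12/4214135 = -356373648/661619195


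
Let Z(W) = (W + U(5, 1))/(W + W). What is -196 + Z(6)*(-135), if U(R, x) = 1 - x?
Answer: -527/2 ≈ -263.50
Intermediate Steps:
Z(W) = 1/2 (Z(W) = (W + (1 - 1*1))/(W + W) = (W + (1 - 1))/((2*W)) = (W + 0)*(1/(2*W)) = W*(1/(2*W)) = 1/2)
-196 + Z(6)*(-135) = -196 + (1/2)*(-135) = -196 - 135/2 = -527/2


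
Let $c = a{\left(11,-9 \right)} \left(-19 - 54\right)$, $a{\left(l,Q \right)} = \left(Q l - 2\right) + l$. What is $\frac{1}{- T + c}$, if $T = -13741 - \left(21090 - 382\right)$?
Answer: $\frac{1}{41019} \approx 2.4379 \cdot 10^{-5}$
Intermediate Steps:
$a{\left(l,Q \right)} = -2 + l + Q l$ ($a{\left(l,Q \right)} = \left(-2 + Q l\right) + l = -2 + l + Q l$)
$T = -34449$ ($T = -13741 - \left(21090 - 382\right) = -13741 - 20708 = -34449$)
$c = 6570$ ($c = \left(-2 + 11 - 99\right) \left(-19 - 54\right) = \left(-2 + 11 - 99\right) \left(-73\right) = \left(-90\right) \left(-73\right) = 6570$)
$\frac{1}{- T + c} = \frac{1}{\left(-1\right) \left(-34449\right) + 6570} = \frac{1}{34449 + 6570} = \frac{1}{41019}$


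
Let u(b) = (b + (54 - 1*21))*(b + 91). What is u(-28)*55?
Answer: 17325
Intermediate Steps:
u(b) = (33 + b)*(91 + b) (u(b) = (b + (54 - 21))*(91 + b) = (b + 33)*(91 + b) = (33 + b)*(91 + b))
u(-28)*55 = (3003 + (-28)² + 124*(-28))*55 = (3003 + 784 - 3472)*55 = 315*55 = 17325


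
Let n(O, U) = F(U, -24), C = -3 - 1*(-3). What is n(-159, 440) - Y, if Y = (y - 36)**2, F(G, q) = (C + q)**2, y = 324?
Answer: -82368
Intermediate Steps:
C = 0 (C = -3 + 3 = 0)
F(G, q) = q**2 (F(G, q) = (0 + q)**2 = q**2)
n(O, U) = 576 (n(O, U) = (-24)**2 = 576)
Y = 82944 (Y = (324 - 36)**2 = 288**2 = 82944)
n(-159, 440) - Y = 576 - 1*82944 = 576 - 82944 = -82368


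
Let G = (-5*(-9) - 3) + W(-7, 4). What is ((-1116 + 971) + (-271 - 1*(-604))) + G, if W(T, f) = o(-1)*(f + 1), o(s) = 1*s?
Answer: 225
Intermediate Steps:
o(s) = s
W(T, f) = -1 - f (W(T, f) = -(f + 1) = -(1 + f) = -1 - f)
G = 37 (G = (-5*(-9) - 3) + (-1 - 1*4) = (45 - 3) + (-1 - 4) = 42 - 5 = 37)
((-1116 + 971) + (-271 - 1*(-604))) + G = ((-1116 + 971) + (-271 - 1*(-604))) + 37 = (-145 + (-271 + 604)) + 37 = (-145 + 333) + 37 = 188 + 37 = 225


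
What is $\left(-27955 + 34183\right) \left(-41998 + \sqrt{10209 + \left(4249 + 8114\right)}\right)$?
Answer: $-261563544 + 37368 \sqrt{627} \approx -2.6063 \cdot 10^{8}$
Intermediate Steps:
$\left(-27955 + 34183\right) \left(-41998 + \sqrt{10209 + \left(4249 + 8114\right)}\right) = 6228 \left(-41998 + \sqrt{10209 + 12363}\right) = 6228 \left(-41998 + \sqrt{22572}\right) = 6228 \left(-41998 + 6 \sqrt{627}\right) = -261563544 + 37368 \sqrt{627}$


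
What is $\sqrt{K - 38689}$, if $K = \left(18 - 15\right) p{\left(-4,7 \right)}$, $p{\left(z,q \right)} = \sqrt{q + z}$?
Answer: $\sqrt{-38689 + 3 \sqrt{3}} \approx 196.68 i$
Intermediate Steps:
$K = 3 \sqrt{3}$ ($K = \left(18 - 15\right) \sqrt{7 - 4} = 3 \sqrt{3} \approx 5.1962$)
$\sqrt{K - 38689} = \sqrt{3 \sqrt{3} - 38689} = \sqrt{-38689 + 3 \sqrt{3}}$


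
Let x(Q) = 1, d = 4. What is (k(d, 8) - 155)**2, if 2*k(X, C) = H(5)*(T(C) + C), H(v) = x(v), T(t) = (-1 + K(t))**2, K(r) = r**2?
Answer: 13446889/4 ≈ 3.3617e+6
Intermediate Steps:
T(t) = (-1 + t**2)**2
H(v) = 1
k(X, C) = C/2 + (-1 + C**2)**2/2 (k(X, C) = (1*((-1 + C**2)**2 + C))/2 = (1*(C + (-1 + C**2)**2))/2 = (C + (-1 + C**2)**2)/2 = C/2 + (-1 + C**2)**2/2)
(k(d, 8) - 155)**2 = (((1/2)*8 + (-1 + 8**2)**2/2) - 155)**2 = ((4 + (-1 + 64)**2/2) - 155)**2 = ((4 + (1/2)*63**2) - 155)**2 = ((4 + (1/2)*3969) - 155)**2 = ((4 + 3969/2) - 155)**2 = (3977/2 - 155)**2 = (3667/2)**2 = 13446889/4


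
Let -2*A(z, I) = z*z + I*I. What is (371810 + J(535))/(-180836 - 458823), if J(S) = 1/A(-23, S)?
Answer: -53309002369/91712388443 ≈ -0.58126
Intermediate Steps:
A(z, I) = -I²/2 - z²/2 (A(z, I) = -(z*z + I*I)/2 = -(z² + I²)/2 = -(I² + z²)/2 = -I²/2 - z²/2)
J(S) = 1/(-529/2 - S²/2) (J(S) = 1/(-S²/2 - ½*(-23)²) = 1/(-S²/2 - ½*529) = 1/(-S²/2 - 529/2) = 1/(-529/2 - S²/2))
(371810 + J(535))/(-180836 - 458823) = (371810 - 2/(529 + 535²))/(-180836 - 458823) = (371810 - 2/(529 + 286225))/(-639659) = (371810 - 2/286754)*(-1/639659) = (371810 - 2*1/286754)*(-1/639659) = (371810 - 1/143377)*(-1/639659) = (53309002369/143377)*(-1/639659) = -53309002369/91712388443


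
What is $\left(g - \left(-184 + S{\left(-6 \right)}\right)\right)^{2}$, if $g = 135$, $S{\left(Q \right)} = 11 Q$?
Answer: $148225$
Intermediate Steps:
$\left(g - \left(-184 + S{\left(-6 \right)}\right)\right)^{2} = \left(135 + \left(184 - 11 \left(-6\right)\right)\right)^{2} = \left(135 + \left(184 - -66\right)\right)^{2} = \left(135 + \left(184 + 66\right)\right)^{2} = \left(135 + 250\right)^{2} = 385^{2} = 148225$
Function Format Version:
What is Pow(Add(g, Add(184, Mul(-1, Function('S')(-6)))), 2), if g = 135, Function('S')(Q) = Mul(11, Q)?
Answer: 148225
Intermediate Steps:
Pow(Add(g, Add(184, Mul(-1, Function('S')(-6)))), 2) = Pow(Add(135, Add(184, Mul(-1, Mul(11, -6)))), 2) = Pow(Add(135, Add(184, Mul(-1, -66))), 2) = Pow(Add(135, Add(184, 66)), 2) = Pow(Add(135, 250), 2) = Pow(385, 2) = 148225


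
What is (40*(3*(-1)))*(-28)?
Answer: 3360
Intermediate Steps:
(40*(3*(-1)))*(-28) = (40*(-3))*(-28) = -120*(-28) = 3360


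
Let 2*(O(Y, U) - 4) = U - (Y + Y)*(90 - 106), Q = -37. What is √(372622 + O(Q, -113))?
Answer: √1487910/2 ≈ 609.90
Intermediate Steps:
O(Y, U) = 4 + U/2 + 16*Y (O(Y, U) = 4 + (U - (Y + Y)*(90 - 106))/2 = 4 + (U - 2*Y*(-16))/2 = 4 + (U - (-32)*Y)/2 = 4 + (U + 32*Y)/2 = 4 + (U/2 + 16*Y) = 4 + U/2 + 16*Y)
√(372622 + O(Q, -113)) = √(372622 + (4 + (½)*(-113) + 16*(-37))) = √(372622 + (4 - 113/2 - 592)) = √(372622 - 1289/2) = √(743955/2) = √1487910/2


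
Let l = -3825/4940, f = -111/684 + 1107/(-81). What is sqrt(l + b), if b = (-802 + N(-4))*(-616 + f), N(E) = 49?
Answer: sqrt(320600046)/26 ≈ 688.67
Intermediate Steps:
f = -1051/76 (f = -111*1/684 + 1107*(-1/81) = -37/228 - 41/3 = -1051/76 ≈ -13.829)
b = 36043851/76 (b = (-802 + 49)*(-616 - 1051/76) = -753*(-47867/76) = 36043851/76 ≈ 4.7426e+5)
l = -765/988 (l = -3825*1/4940 = -765/988 ≈ -0.77429)
sqrt(l + b) = sqrt(-765/988 + 36043851/76) = sqrt(12330771/26) = sqrt(320600046)/26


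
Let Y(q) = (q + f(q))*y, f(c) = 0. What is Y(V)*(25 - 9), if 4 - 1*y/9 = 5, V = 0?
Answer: 0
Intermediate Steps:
y = -9 (y = 36 - 9*5 = 36 - 45 = -9)
Y(q) = -9*q (Y(q) = (q + 0)*(-9) = q*(-9) = -9*q)
Y(V)*(25 - 9) = (-9*0)*(25 - 9) = 0*16 = 0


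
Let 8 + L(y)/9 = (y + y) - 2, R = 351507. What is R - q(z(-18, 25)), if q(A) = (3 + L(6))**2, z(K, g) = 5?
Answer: 351066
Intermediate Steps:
L(y) = -90 + 18*y (L(y) = -72 + 9*((y + y) - 2) = -72 + 9*(2*y - 2) = -72 + 9*(-2 + 2*y) = -72 + (-18 + 18*y) = -90 + 18*y)
q(A) = 441 (q(A) = (3 + (-90 + 18*6))**2 = (3 + (-90 + 108))**2 = (3 + 18)**2 = 21**2 = 441)
R - q(z(-18, 25)) = 351507 - 1*441 = 351507 - 441 = 351066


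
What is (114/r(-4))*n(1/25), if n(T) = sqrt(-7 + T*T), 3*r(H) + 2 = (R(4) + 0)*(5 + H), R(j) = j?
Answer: 4617*I*sqrt(6)/25 ≈ 452.37*I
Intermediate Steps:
r(H) = 6 + 4*H/3 (r(H) = -2/3 + ((4 + 0)*(5 + H))/3 = -2/3 + (4*(5 + H))/3 = -2/3 + (20 + 4*H)/3 = -2/3 + (20/3 + 4*H/3) = 6 + 4*H/3)
n(T) = sqrt(-7 + T**2)
(114/r(-4))*n(1/25) = (114/(6 + (4/3)*(-4)))*sqrt(-7 + (1/25)**2) = (114/(6 - 16/3))*sqrt(-7 + (1/25)**2) = (114/(2/3))*sqrt(-7 + 1/625) = (114*(3/2))*sqrt(-4374/625) = 171*(27*I*sqrt(6)/25) = 4617*I*sqrt(6)/25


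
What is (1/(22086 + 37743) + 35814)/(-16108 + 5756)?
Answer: -2142715807/619349808 ≈ -3.4596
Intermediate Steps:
(1/(22086 + 37743) + 35814)/(-16108 + 5756) = (1/59829 + 35814)/(-10352) = (1/59829 + 35814)*(-1/10352) = (2142715807/59829)*(-1/10352) = -2142715807/619349808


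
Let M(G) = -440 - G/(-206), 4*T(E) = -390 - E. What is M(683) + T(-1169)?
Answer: -99677/412 ≈ -241.93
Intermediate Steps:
T(E) = -195/2 - E/4 (T(E) = (-390 - E)/4 = -195/2 - E/4)
M(G) = -440 + G/206 (M(G) = -440 - G*(-1)/206 = -440 - (-1)*G/206 = -440 + G/206)
M(683) + T(-1169) = (-440 + (1/206)*683) + (-195/2 - 1/4*(-1169)) = (-440 + 683/206) + (-195/2 + 1169/4) = -89957/206 + 779/4 = -99677/412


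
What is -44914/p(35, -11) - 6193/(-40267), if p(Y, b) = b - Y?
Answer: 904418458/926141 ≈ 976.54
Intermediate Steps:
-44914/p(35, -11) - 6193/(-40267) = -44914/(-11 - 1*35) - 6193/(-40267) = -44914/(-11 - 35) - 6193*(-1/40267) = -44914/(-46) + 6193/40267 = -44914*(-1/46) + 6193/40267 = 22457/23 + 6193/40267 = 904418458/926141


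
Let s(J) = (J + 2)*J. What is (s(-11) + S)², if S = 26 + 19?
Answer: 20736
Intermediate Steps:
s(J) = J*(2 + J) (s(J) = (2 + J)*J = J*(2 + J))
S = 45
(s(-11) + S)² = (-11*(2 - 11) + 45)² = (-11*(-9) + 45)² = (99 + 45)² = 144² = 20736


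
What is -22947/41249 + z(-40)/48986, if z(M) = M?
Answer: -562865851/1010311757 ≈ -0.55712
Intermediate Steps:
-22947/41249 + z(-40)/48986 = -22947/41249 - 40/48986 = -22947*1/41249 - 40*1/48986 = -22947/41249 - 20/24493 = -562865851/1010311757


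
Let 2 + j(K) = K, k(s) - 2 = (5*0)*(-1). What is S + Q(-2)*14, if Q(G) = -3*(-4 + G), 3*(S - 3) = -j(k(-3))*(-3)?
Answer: 255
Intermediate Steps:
k(s) = 2 (k(s) = 2 + (5*0)*(-1) = 2 + 0*(-1) = 2 + 0 = 2)
j(K) = -2 + K
S = 3 (S = 3 + (-(-2 + 2)*(-3))/3 = 3 + (-1*0*(-3))/3 = 3 + (0*(-3))/3 = 3 + (⅓)*0 = 3 + 0 = 3)
Q(G) = 12 - 3*G
S + Q(-2)*14 = 3 + (12 - 3*(-2))*14 = 3 + (12 + 6)*14 = 3 + 18*14 = 3 + 252 = 255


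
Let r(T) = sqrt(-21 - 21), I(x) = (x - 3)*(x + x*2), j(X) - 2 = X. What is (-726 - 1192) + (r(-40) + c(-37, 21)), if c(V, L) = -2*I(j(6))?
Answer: -2158 + I*sqrt(42) ≈ -2158.0 + 6.4807*I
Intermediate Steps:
j(X) = 2 + X
I(x) = 3*x*(-3 + x) (I(x) = (-3 + x)*(x + 2*x) = (-3 + x)*(3*x) = 3*x*(-3 + x))
c(V, L) = -240 (c(V, L) = -6*(2 + 6)*(-3 + (2 + 6)) = -6*8*(-3 + 8) = -6*8*5 = -2*120 = -240)
r(T) = I*sqrt(42) (r(T) = sqrt(-42) = I*sqrt(42))
(-726 - 1192) + (r(-40) + c(-37, 21)) = (-726 - 1192) + (I*sqrt(42) - 240) = -1918 + (-240 + I*sqrt(42)) = -2158 + I*sqrt(42)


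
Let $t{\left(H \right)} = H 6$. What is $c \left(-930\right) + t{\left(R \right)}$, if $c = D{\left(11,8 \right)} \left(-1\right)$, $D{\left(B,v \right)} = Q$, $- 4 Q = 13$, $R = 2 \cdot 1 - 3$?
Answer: $- \frac{6057}{2} \approx -3028.5$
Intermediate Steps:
$R = -1$ ($R = 2 - 3 = -1$)
$Q = - \frac{13}{4}$ ($Q = \left(- \frac{1}{4}\right) 13 = - \frac{13}{4} \approx -3.25$)
$D{\left(B,v \right)} = - \frac{13}{4}$
$t{\left(H \right)} = 6 H$
$c = \frac{13}{4}$ ($c = \left(- \frac{13}{4}\right) \left(-1\right) = \frac{13}{4} \approx 3.25$)
$c \left(-930\right) + t{\left(R \right)} = \frac{13}{4} \left(-930\right) + 6 \left(-1\right) = - \frac{6045}{2} - 6 = - \frac{6057}{2}$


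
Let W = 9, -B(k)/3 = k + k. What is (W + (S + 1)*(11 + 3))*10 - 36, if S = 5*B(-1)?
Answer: 4394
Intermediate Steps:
B(k) = -6*k (B(k) = -3*(k + k) = -6*k)
S = 30 (S = 5*(-6*(-1)) = 5*6 = 30)
(W + (S + 1)*(11 + 3))*10 - 36 = (9 + (30 + 1)*(11 + 3))*10 - 36 = (9 + 31*14)*10 - 36 = (9 + 434)*10 - 36 = 443*10 - 36 = 4430 - 36 = 4394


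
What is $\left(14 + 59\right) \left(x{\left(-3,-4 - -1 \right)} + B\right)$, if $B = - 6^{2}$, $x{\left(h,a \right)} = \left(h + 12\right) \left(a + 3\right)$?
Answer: $-2628$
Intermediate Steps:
$x{\left(h,a \right)} = \left(3 + a\right) \left(12 + h\right)$ ($x{\left(h,a \right)} = \left(12 + h\right) \left(3 + a\right) = \left(3 + a\right) \left(12 + h\right)$)
$B = -36$ ($B = \left(-1\right) 36 = -36$)
$\left(14 + 59\right) \left(x{\left(-3,-4 - -1 \right)} + B\right) = \left(14 + 59\right) \left(\left(36 + 3 \left(-3\right) + 12 \left(-4 - -1\right) + \left(-4 - -1\right) \left(-3\right)\right) - 36\right) = 73 \left(\left(36 - 9 + 12 \left(-4 + 1\right) + \left(-4 + 1\right) \left(-3\right)\right) - 36\right) = 73 \left(\left(36 - 9 + 12 \left(-3\right) - -9\right) - 36\right) = 73 \left(\left(36 - 9 - 36 + 9\right) - 36\right) = 73 \left(0 - 36\right) = 73 \left(-36\right) = -2628$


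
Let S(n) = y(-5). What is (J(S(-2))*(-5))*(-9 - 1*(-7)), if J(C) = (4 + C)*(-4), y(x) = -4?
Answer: 0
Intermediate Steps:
S(n) = -4
J(C) = -16 - 4*C
(J(S(-2))*(-5))*(-9 - 1*(-7)) = ((-16 - 4*(-4))*(-5))*(-9 - 1*(-7)) = ((-16 + 16)*(-5))*(-9 + 7) = (0*(-5))*(-2) = 0*(-2) = 0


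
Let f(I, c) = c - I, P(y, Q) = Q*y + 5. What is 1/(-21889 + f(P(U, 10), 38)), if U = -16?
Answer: -1/21696 ≈ -4.6091e-5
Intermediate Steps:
P(y, Q) = 5 + Q*y
1/(-21889 + f(P(U, 10), 38)) = 1/(-21889 + (38 - (5 + 10*(-16)))) = 1/(-21889 + (38 - (5 - 160))) = 1/(-21889 + (38 - 1*(-155))) = 1/(-21889 + (38 + 155)) = 1/(-21889 + 193) = 1/(-21696) = -1/21696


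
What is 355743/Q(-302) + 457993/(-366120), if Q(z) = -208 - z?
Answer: 1385123147/366120 ≈ 3783.3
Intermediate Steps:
355743/Q(-302) + 457993/(-366120) = 355743/(-208 - 1*(-302)) + 457993/(-366120) = 355743/(-208 + 302) + 457993*(-1/366120) = 355743/94 - 457993/366120 = 355743*(1/94) - 457993/366120 = 7569/2 - 457993/366120 = 1385123147/366120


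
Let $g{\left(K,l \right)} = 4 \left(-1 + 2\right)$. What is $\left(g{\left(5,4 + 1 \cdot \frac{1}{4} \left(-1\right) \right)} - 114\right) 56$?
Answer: $-6160$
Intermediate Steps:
$g{\left(K,l \right)} = 4$ ($g{\left(K,l \right)} = 4 \cdot 1 = 4$)
$\left(g{\left(5,4 + 1 \cdot \frac{1}{4} \left(-1\right) \right)} - 114\right) 56 = \left(4 - 114\right) 56 = \left(-110\right) 56 = -6160$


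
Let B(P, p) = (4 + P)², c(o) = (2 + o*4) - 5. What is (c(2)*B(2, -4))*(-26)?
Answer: -4680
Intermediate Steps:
c(o) = -3 + 4*o (c(o) = (2 + 4*o) - 5 = -3 + 4*o)
(c(2)*B(2, -4))*(-26) = ((-3 + 4*2)*(4 + 2)²)*(-26) = ((-3 + 8)*6²)*(-26) = (5*36)*(-26) = 180*(-26) = -4680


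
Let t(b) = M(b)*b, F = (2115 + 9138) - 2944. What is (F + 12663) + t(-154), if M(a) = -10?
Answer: 22512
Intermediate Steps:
F = 8309 (F = 11253 - 2944 = 8309)
t(b) = -10*b
(F + 12663) + t(-154) = (8309 + 12663) - 10*(-154) = 20972 + 1540 = 22512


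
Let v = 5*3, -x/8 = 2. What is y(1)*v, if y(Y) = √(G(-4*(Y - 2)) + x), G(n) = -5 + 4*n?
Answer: 15*I*√5 ≈ 33.541*I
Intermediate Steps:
x = -16 (x = -8*2 = -16)
y(Y) = √(11 - 16*Y) (y(Y) = √((-5 + 4*(-4*(Y - 2))) - 16) = √((-5 + 4*(-4*(-2 + Y))) - 16) = √((-5 + 4*(8 - 4*Y)) - 16) = √((-5 + (32 - 16*Y)) - 16) = √((27 - 16*Y) - 16) = √(11 - 16*Y))
v = 15
y(1)*v = √(11 - 16*1)*15 = √(11 - 16)*15 = √(-5)*15 = (I*√5)*15 = 15*I*√5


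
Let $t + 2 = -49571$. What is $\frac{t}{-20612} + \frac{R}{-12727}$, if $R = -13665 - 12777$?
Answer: $\frac{90456775}{20179148} \approx 4.4827$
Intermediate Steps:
$t = -49573$ ($t = -2 - 49571 = -49573$)
$R = -26442$
$\frac{t}{-20612} + \frac{R}{-12727} = - \frac{49573}{-20612} - \frac{26442}{-12727} = \left(-49573\right) \left(- \frac{1}{20612}\right) - - \frac{2034}{979} = \frac{49573}{20612} + \frac{2034}{979} = \frac{90456775}{20179148}$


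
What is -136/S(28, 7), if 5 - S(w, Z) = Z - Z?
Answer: -136/5 ≈ -27.200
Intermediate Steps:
S(w, Z) = 5 (S(w, Z) = 5 - (Z - Z) = 5 - 1*0 = 5 + 0 = 5)
-136/S(28, 7) = -136/5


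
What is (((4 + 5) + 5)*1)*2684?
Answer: 37576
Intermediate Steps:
(((4 + 5) + 5)*1)*2684 = ((9 + 5)*1)*2684 = (14*1)*2684 = 14*2684 = 37576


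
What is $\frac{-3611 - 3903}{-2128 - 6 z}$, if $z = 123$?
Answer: $\frac{3757}{1433} \approx 2.6218$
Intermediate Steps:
$\frac{-3611 - 3903}{-2128 - 6 z} = \frac{-3611 - 3903}{-2128 - 738} = - \frac{7514}{-2128 - 738} = - \frac{7514}{-2866} = \left(-7514\right) \left(- \frac{1}{2866}\right) = \frac{3757}{1433}$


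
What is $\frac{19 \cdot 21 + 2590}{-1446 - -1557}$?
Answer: $\frac{2989}{111} \approx 26.928$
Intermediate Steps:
$\frac{19 \cdot 21 + 2590}{-1446 - -1557} = \frac{399 + 2590}{-1446 + \left(-598 + 2155\right)} = \frac{2989}{-1446 + 1557} = \frac{2989}{111}$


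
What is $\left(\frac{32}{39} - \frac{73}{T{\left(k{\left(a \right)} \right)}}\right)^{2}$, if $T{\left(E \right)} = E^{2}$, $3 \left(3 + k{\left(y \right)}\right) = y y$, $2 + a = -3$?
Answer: $\frac{303839761}{99680256} \approx 3.0481$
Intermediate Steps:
$a = -5$ ($a = -2 - 3 = -5$)
$k{\left(y \right)} = -3 + \frac{y^{2}}{3}$ ($k{\left(y \right)} = -3 + \frac{y y}{3} = -3 + \frac{y^{2}}{3}$)
$\left(\frac{32}{39} - \frac{73}{T{\left(k{\left(a \right)} \right)}}\right)^{2} = \left(\frac{32}{39} - \frac{73}{\left(-3 + \frac{\left(-5\right)^{2}}{3}\right)^{2}}\right)^{2} = \left(32 \cdot \frac{1}{39} - \frac{73}{\left(-3 + \frac{1}{3} \cdot 25\right)^{2}}\right)^{2} = \left(\frac{32}{39} - \frac{73}{\left(-3 + \frac{25}{3}\right)^{2}}\right)^{2} = \left(\frac{32}{39} - \frac{73}{\left(\frac{16}{3}\right)^{2}}\right)^{2} = \left(\frac{32}{39} - \frac{73}{\frac{256}{9}}\right)^{2} = \left(\frac{32}{39} - \frac{657}{256}\right)^{2} = \left(- \frac{17431}{9984}\right)^{2} = \frac{303839761}{99680256}$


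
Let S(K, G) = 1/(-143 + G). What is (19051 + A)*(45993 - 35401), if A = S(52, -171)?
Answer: 31680740848/157 ≈ 2.0179e+8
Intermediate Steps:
A = -1/314 (A = 1/(-143 - 171) = 1/(-314) = -1/314 ≈ -0.0031847)
(19051 + A)*(45993 - 35401) = (19051 - 1/314)*(45993 - 35401) = (5982013/314)*10592 = 31680740848/157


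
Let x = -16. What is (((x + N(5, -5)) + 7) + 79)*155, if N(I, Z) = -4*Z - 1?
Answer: 13795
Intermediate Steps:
N(I, Z) = -1 - 4*Z
(((x + N(5, -5)) + 7) + 79)*155 = (((-16 + (-1 - 4*(-5))) + 7) + 79)*155 = (((-16 + (-1 + 20)) + 7) + 79)*155 = (((-16 + 19) + 7) + 79)*155 = ((3 + 7) + 79)*155 = (10 + 79)*155 = 89*155 = 13795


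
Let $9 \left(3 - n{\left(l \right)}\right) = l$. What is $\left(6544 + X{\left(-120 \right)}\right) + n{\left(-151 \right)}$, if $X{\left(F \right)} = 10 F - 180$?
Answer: $\frac{46654}{9} \approx 5183.8$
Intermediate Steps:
$n{\left(l \right)} = 3 - \frac{l}{9}$
$X{\left(F \right)} = -180 + 10 F$
$\left(6544 + X{\left(-120 \right)}\right) + n{\left(-151 \right)} = \left(6544 + \left(-180 + 10 \left(-120\right)\right)\right) + \left(3 - - \frac{151}{9}\right) = \left(6544 - 1380\right) + \left(3 + \frac{151}{9}\right) = \left(6544 - 1380\right) + \frac{178}{9} = 5164 + \frac{178}{9} = \frac{46654}{9}$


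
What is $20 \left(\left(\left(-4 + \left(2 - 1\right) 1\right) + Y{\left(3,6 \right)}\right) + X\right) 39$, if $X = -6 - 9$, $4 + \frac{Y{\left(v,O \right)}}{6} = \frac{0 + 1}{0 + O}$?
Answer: $-31980$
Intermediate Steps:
$Y{\left(v,O \right)} = -24 + \frac{6}{O}$ ($Y{\left(v,O \right)} = -24 + 6 \frac{0 + 1}{0 + O} = -24 + 6 \cdot 1 \frac{1}{O} = -24 + \frac{6}{O}$)
$X = -15$
$20 \left(\left(\left(-4 + \left(2 - 1\right) 1\right) + Y{\left(3,6 \right)}\right) + X\right) 39 = 20 \left(\left(\left(-4 + \left(2 - 1\right) 1\right) - \left(24 - \frac{6}{6}\right)\right) - 15\right) 39 = 20 \left(\left(\left(-4 + 1 \cdot 1\right) + \left(-24 + 6 \cdot \frac{1}{6}\right)\right) - 15\right) 39 = 20 \left(\left(\left(-4 + 1\right) + \left(-24 + 1\right)\right) - 15\right) 39 = 20 \left(\left(-3 - 23\right) - 15\right) 39 = 20 \left(-26 - 15\right) 39 = 20 \left(-41\right) 39 = \left(-820\right) 39 = -31980$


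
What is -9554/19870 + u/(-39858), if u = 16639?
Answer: -50815733/56569890 ≈ -0.89828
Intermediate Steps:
-9554/19870 + u/(-39858) = -9554/19870 + 16639/(-39858) = -9554*1/19870 + 16639*(-1/39858) = -4777/9935 - 2377/5694 = -50815733/56569890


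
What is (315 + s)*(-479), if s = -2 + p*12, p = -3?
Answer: -132683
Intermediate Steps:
s = -38 (s = -2 - 3*12 = -2 - 36 = -38)
(315 + s)*(-479) = (315 - 38)*(-479) = 277*(-479) = -132683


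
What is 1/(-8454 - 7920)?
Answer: -1/16374 ≈ -6.1072e-5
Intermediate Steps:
1/(-8454 - 7920) = 1/(-16374) = -1/16374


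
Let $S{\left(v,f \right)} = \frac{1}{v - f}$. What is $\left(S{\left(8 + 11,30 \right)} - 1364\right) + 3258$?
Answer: $\frac{20833}{11} \approx 1893.9$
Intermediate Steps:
$\left(S{\left(8 + 11,30 \right)} - 1364\right) + 3258 = \left(\frac{1}{\left(8 + 11\right) - 30} - 1364\right) + 3258 = \left(\frac{1}{19 - 30} - 1364\right) + 3258 = \left(\frac{1}{-11} - 1364\right) + 3258 = \left(- \frac{1}{11} - 1364\right) + 3258 = - \frac{15005}{11} + 3258 = \frac{20833}{11}$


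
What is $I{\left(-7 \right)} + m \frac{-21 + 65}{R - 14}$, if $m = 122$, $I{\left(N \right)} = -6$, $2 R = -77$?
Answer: $- \frac{11366}{105} \approx -108.25$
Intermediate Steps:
$R = - \frac{77}{2}$ ($R = \frac{1}{2} \left(-77\right) = - \frac{77}{2} \approx -38.5$)
$I{\left(-7 \right)} + m \frac{-21 + 65}{R - 14} = -6 + 122 \frac{-21 + 65}{- \frac{77}{2} - 14} = -6 + 122 \frac{44}{- \frac{105}{2}} = -6 + 122 \cdot 44 \left(- \frac{2}{105}\right) = -6 + 122 \left(- \frac{88}{105}\right) = -6 - \frac{10736}{105} = - \frac{11366}{105}$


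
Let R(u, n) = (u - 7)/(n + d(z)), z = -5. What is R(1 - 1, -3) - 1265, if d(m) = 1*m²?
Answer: -27837/22 ≈ -1265.3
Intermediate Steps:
d(m) = m²
R(u, n) = (-7 + u)/(25 + n) (R(u, n) = (u - 7)/(n + (-5)²) = (-7 + u)/(n + 25) = (-7 + u)/(25 + n))
R(1 - 1, -3) - 1265 = (-7 + (1 - 1))/(25 - 3) - 1265 = (-7 + 0)/22 - 1265 = (1/22)*(-7) - 1265 = -7/22 - 1265 = -27837/22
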